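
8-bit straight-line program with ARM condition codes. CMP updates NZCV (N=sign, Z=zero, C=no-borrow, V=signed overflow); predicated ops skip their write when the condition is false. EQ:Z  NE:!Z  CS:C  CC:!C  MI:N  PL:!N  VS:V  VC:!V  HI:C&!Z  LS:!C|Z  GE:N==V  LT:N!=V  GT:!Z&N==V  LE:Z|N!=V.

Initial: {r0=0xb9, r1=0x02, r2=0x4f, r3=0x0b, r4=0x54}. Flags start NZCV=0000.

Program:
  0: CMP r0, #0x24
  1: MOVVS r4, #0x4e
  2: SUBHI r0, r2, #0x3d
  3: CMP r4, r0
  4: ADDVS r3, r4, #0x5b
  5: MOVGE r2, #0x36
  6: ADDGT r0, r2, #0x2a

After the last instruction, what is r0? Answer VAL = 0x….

[0] flags=1010 → (cmp)
[1] flags=1010 VS?F → skip
[2] flags=1010 HI?T → r0=0x12
[3] flags=0010 → (cmp)
[4] flags=0010 VS?F → skip
[5] flags=0010 GE?T → r2=0x36
[6] flags=0010 GT?T → r0=0x60

VAL = 0x60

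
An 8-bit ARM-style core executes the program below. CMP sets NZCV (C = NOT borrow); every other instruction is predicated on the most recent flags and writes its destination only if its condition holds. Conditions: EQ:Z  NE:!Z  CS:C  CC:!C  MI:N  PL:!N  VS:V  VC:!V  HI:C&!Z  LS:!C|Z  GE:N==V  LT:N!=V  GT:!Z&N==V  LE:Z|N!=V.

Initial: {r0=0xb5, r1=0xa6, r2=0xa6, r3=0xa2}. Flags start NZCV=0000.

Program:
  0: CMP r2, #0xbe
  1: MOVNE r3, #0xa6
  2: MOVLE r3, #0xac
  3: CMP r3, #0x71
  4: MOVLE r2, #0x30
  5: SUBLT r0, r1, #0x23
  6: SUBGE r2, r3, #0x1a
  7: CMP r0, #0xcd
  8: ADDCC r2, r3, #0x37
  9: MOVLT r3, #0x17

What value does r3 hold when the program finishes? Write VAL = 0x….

0: ✓ CMP  NZCV=1000
1: ✓ MOVNE  r3←0xa6
2: ✓ MOVLE  r3←0xac
3: ✓ CMP  NZCV=0011
4: ✓ MOVLE  r2←0x30
5: ✓ SUBLT  r0←0x83
6: · SUBGE
7: ✓ CMP  NZCV=1000
8: ✓ ADDCC  r2←0xe3
9: ✓ MOVLT  r3←0x17

VAL = 0x17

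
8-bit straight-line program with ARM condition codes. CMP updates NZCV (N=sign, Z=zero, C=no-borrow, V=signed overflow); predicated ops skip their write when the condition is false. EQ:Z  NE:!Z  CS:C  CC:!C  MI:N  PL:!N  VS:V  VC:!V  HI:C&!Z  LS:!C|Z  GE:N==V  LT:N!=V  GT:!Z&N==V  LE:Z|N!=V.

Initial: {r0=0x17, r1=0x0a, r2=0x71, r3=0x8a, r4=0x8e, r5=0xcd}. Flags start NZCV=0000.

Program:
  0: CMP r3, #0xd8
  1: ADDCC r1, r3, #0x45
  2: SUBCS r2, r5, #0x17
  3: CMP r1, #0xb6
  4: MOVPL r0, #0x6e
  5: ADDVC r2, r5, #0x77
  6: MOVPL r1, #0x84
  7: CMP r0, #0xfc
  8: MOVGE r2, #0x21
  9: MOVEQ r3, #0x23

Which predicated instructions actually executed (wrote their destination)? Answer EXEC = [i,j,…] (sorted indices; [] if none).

[0] flags=1000 → (cmp)
[1] flags=1000 CC?T → r1=0xcf
[2] flags=1000 CS?F → skip
[3] flags=0010 → (cmp)
[4] flags=0010 PL?T → r0=0x6e
[5] flags=0010 VC?T → r2=0x44
[6] flags=0010 PL?T → r1=0x84
[7] flags=0000 → (cmp)
[8] flags=0000 GE?T → r2=0x21
[9] flags=0000 EQ?F → skip

EXEC = [1,4,5,6,8]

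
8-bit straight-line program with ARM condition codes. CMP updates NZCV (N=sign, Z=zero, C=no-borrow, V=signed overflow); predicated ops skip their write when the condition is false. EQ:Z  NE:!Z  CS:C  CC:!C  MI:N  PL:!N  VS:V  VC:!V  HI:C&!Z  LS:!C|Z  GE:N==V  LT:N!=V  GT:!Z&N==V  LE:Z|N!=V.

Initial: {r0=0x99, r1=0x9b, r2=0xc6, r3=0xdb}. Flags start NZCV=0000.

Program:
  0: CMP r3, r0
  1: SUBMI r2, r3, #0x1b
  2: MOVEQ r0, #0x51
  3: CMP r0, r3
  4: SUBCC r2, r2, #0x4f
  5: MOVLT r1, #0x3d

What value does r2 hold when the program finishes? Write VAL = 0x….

0: ✓ CMP  NZCV=0010
1: · SUBMI
2: · MOVEQ
3: ✓ CMP  NZCV=1000
4: ✓ SUBCC  r2←0x77
5: ✓ MOVLT  r1←0x3d

VAL = 0x77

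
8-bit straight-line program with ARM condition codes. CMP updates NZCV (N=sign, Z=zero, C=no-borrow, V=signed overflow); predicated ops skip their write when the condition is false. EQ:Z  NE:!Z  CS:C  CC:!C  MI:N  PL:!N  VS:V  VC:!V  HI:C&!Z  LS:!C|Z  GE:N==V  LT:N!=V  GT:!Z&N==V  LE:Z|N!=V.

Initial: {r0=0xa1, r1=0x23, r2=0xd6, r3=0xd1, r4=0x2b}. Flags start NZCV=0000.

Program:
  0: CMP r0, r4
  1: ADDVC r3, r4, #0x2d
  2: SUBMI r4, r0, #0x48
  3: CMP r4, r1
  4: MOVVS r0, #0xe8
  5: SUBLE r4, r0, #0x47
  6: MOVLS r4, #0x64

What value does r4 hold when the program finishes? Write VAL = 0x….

VAL = 0x2b

[0] flags=0011 → (cmp)
[1] flags=0011 VC?F → skip
[2] flags=0011 MI?F → skip
[3] flags=0010 → (cmp)
[4] flags=0010 VS?F → skip
[5] flags=0010 LE?F → skip
[6] flags=0010 LS?F → skip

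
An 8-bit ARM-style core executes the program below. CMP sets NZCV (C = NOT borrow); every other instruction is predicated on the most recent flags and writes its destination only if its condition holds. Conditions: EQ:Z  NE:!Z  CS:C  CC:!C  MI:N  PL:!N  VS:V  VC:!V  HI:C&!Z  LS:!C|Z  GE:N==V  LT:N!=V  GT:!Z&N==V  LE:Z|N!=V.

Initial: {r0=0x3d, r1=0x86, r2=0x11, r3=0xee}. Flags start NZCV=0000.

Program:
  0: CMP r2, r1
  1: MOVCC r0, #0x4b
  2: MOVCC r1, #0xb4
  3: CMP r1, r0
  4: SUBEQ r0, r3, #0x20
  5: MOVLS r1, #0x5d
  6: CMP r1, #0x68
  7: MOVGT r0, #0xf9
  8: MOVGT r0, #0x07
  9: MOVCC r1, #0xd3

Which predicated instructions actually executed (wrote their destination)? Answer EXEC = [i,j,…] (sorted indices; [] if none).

0: ✓ CMP  NZCV=1001
1: ✓ MOVCC  r0←0x4b
2: ✓ MOVCC  r1←0xb4
3: ✓ CMP  NZCV=0011
4: · SUBEQ
5: · MOVLS
6: ✓ CMP  NZCV=0011
7: · MOVGT
8: · MOVGT
9: · MOVCC

EXEC = [1,2]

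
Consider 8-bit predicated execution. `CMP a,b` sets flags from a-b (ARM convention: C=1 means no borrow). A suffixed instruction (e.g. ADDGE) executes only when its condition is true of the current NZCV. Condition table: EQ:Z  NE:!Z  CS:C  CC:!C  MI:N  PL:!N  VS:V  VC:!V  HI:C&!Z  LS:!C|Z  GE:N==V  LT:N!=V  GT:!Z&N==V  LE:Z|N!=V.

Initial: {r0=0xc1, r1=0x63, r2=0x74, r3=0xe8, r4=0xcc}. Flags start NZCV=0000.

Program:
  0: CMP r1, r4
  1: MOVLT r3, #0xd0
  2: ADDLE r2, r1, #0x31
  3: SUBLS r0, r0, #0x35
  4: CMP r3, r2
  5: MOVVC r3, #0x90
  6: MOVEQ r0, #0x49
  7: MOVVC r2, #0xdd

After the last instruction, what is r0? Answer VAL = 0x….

[0] flags=1001 → (cmp)
[1] flags=1001 LT?F → skip
[2] flags=1001 LE?F → skip
[3] flags=1001 LS?T → r0=0x8c
[4] flags=0011 → (cmp)
[5] flags=0011 VC?F → skip
[6] flags=0011 EQ?F → skip
[7] flags=0011 VC?F → skip

VAL = 0x8c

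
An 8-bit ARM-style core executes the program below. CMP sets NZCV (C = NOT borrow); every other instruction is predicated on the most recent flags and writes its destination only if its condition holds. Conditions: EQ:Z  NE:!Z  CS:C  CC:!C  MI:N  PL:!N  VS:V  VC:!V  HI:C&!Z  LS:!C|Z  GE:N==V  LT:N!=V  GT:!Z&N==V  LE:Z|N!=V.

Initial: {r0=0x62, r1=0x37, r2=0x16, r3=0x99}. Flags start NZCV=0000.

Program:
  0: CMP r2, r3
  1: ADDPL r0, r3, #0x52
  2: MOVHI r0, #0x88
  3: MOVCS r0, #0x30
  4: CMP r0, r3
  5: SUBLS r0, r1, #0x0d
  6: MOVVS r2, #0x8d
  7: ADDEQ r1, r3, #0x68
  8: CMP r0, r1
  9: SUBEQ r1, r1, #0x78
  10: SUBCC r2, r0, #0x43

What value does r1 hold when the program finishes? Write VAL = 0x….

[0] flags=0000 → (cmp)
[1] flags=0000 PL?T → r0=0xeb
[2] flags=0000 HI?F → skip
[3] flags=0000 CS?F → skip
[4] flags=0010 → (cmp)
[5] flags=0010 LS?F → skip
[6] flags=0010 VS?F → skip
[7] flags=0010 EQ?F → skip
[8] flags=1010 → (cmp)
[9] flags=1010 EQ?F → skip
[10] flags=1010 CC?F → skip

VAL = 0x37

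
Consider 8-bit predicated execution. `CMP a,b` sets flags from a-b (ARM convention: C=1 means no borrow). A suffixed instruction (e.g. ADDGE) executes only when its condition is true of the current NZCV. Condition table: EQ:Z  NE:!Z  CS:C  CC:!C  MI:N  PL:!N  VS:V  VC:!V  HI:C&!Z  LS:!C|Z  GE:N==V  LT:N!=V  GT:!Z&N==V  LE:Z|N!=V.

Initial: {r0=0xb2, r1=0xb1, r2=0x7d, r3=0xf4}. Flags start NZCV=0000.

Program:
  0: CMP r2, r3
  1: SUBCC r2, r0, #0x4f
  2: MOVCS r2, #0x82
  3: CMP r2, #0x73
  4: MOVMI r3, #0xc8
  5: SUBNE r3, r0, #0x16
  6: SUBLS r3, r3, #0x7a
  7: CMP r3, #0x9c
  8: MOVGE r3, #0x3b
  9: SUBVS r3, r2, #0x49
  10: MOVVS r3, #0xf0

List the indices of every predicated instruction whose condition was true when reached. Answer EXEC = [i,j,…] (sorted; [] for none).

EXEC = [1,4,5,6,8,9,10]

[0] flags=1001 → (cmp)
[1] flags=1001 CC?T → r2=0x63
[2] flags=1001 CS?F → skip
[3] flags=1000 → (cmp)
[4] flags=1000 MI?T → r3=0xc8
[5] flags=1000 NE?T → r3=0x9c
[6] flags=1000 LS?T → r3=0x22
[7] flags=1001 → (cmp)
[8] flags=1001 GE?T → r3=0x3b
[9] flags=1001 VS?T → r3=0x1a
[10] flags=1001 VS?T → r3=0xf0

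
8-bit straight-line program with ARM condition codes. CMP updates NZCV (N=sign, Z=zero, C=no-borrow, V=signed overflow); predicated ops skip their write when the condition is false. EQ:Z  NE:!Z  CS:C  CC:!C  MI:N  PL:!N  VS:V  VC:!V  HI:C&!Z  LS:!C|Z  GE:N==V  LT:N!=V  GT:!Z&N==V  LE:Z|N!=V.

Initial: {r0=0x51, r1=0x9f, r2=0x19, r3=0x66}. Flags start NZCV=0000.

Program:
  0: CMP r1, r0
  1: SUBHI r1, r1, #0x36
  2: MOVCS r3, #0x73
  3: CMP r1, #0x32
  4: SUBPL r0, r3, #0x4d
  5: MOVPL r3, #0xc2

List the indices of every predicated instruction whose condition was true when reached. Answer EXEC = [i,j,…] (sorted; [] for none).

0: ✓ CMP  NZCV=0011
1: ✓ SUBHI  r1←0x69
2: ✓ MOVCS  r3←0x73
3: ✓ CMP  NZCV=0010
4: ✓ SUBPL  r0←0x26
5: ✓ MOVPL  r3←0xc2

EXEC = [1,2,4,5]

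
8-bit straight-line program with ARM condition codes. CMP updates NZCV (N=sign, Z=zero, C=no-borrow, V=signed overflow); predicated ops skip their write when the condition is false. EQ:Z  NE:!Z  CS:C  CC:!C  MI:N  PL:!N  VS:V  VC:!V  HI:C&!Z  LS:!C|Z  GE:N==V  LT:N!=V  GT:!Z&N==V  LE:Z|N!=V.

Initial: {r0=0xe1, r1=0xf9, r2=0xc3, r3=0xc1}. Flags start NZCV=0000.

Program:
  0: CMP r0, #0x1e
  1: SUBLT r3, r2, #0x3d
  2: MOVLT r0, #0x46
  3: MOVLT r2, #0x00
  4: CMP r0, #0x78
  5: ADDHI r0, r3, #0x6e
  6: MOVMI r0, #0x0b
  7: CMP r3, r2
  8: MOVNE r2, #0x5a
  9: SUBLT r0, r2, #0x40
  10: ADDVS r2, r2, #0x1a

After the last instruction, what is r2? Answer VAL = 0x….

VAL = 0x5a

[0] flags=1010 → (cmp)
[1] flags=1010 LT?T → r3=0x86
[2] flags=1010 LT?T → r0=0x46
[3] flags=1010 LT?T → r2=0x00
[4] flags=1000 → (cmp)
[5] flags=1000 HI?F → skip
[6] flags=1000 MI?T → r0=0x0b
[7] flags=1010 → (cmp)
[8] flags=1010 NE?T → r2=0x5a
[9] flags=1010 LT?T → r0=0x1a
[10] flags=1010 VS?F → skip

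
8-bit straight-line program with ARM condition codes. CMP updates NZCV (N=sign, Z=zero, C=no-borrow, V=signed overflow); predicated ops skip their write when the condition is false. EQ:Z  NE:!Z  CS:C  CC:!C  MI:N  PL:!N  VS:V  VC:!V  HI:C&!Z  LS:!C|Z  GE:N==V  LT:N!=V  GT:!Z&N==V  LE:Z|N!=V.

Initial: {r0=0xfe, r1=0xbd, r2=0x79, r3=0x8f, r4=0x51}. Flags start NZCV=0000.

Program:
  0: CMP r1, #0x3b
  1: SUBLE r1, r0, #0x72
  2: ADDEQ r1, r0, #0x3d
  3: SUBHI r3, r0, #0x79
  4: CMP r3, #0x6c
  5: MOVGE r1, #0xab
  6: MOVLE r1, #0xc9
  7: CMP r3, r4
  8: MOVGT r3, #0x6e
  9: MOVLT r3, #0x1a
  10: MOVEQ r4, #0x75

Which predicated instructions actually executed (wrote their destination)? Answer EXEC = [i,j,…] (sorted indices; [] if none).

[0] flags=1010 → (cmp)
[1] flags=1010 LE?T → r1=0x8c
[2] flags=1010 EQ?F → skip
[3] flags=1010 HI?T → r3=0x85
[4] flags=0011 → (cmp)
[5] flags=0011 GE?F → skip
[6] flags=0011 LE?T → r1=0xc9
[7] flags=0011 → (cmp)
[8] flags=0011 GT?F → skip
[9] flags=0011 LT?T → r3=0x1a
[10] flags=0011 EQ?F → skip

EXEC = [1,3,6,9]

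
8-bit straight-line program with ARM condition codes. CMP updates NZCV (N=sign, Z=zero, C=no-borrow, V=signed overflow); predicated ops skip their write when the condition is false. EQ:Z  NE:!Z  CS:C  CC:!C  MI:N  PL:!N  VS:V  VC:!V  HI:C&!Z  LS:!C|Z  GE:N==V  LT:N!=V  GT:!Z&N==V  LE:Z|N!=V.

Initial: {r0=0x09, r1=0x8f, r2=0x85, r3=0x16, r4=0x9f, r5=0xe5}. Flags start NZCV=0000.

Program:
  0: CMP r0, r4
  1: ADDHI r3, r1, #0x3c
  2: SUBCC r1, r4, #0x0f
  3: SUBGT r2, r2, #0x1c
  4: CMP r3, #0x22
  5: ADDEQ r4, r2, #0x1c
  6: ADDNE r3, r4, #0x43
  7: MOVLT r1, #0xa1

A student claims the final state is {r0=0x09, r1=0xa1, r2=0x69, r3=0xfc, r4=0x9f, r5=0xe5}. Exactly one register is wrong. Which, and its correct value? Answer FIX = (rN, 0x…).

FIX = (r3, 0xe2)

[0] flags=0000 → (cmp)
[1] flags=0000 HI?F → skip
[2] flags=0000 CC?T → r1=0x90
[3] flags=0000 GT?T → r2=0x69
[4] flags=1000 → (cmp)
[5] flags=1000 EQ?F → skip
[6] flags=1000 NE?T → r3=0xe2
[7] flags=1000 LT?T → r1=0xa1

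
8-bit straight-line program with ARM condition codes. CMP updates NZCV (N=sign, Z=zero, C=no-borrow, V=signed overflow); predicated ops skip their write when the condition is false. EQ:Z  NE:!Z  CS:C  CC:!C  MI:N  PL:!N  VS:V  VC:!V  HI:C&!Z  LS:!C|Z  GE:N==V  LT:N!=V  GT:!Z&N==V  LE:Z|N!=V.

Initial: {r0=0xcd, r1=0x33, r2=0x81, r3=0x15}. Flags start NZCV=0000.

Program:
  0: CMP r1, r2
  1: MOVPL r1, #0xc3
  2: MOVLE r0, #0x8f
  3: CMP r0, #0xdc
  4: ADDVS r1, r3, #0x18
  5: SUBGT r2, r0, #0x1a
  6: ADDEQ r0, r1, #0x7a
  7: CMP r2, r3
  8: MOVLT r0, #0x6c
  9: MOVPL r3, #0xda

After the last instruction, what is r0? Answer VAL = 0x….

VAL = 0x6c

0: ✓ CMP  NZCV=1001
1: · MOVPL
2: · MOVLE
3: ✓ CMP  NZCV=1000
4: · ADDVS
5: · SUBGT
6: · ADDEQ
7: ✓ CMP  NZCV=0011
8: ✓ MOVLT  r0←0x6c
9: ✓ MOVPL  r3←0xda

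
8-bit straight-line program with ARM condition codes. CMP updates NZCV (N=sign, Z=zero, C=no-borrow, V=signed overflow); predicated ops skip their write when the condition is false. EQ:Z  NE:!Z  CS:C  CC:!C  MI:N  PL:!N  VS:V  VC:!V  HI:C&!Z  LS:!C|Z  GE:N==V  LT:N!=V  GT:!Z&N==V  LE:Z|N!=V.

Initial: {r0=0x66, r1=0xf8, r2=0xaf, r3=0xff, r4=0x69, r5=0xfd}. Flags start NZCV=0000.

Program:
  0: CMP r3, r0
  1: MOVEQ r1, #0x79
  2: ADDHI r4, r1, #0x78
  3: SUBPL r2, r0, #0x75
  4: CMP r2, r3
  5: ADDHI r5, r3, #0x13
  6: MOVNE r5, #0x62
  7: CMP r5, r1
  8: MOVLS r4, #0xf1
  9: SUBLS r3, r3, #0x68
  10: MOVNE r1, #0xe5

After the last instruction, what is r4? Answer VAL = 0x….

[0] flags=1010 → (cmp)
[1] flags=1010 EQ?F → skip
[2] flags=1010 HI?T → r4=0x70
[3] flags=1010 PL?F → skip
[4] flags=1000 → (cmp)
[5] flags=1000 HI?F → skip
[6] flags=1000 NE?T → r5=0x62
[7] flags=0000 → (cmp)
[8] flags=0000 LS?T → r4=0xf1
[9] flags=0000 LS?T → r3=0x97
[10] flags=0000 NE?T → r1=0xe5

VAL = 0xf1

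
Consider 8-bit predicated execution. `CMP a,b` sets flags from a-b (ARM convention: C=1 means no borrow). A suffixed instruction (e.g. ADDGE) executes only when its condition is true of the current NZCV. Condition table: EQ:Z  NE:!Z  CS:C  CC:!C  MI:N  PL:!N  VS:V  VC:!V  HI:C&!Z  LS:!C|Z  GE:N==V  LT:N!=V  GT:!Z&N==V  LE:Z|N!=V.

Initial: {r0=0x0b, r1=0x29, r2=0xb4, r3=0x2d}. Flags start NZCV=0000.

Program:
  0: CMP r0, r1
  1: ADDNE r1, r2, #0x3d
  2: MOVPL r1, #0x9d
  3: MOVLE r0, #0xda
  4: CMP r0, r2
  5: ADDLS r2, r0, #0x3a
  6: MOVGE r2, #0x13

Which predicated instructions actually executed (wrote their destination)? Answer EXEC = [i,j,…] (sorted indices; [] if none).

EXEC = [1,3,6]

0: ✓ CMP  NZCV=1000
1: ✓ ADDNE  r1←0xf1
2: · MOVPL
3: ✓ MOVLE  r0←0xda
4: ✓ CMP  NZCV=0010
5: · ADDLS
6: ✓ MOVGE  r2←0x13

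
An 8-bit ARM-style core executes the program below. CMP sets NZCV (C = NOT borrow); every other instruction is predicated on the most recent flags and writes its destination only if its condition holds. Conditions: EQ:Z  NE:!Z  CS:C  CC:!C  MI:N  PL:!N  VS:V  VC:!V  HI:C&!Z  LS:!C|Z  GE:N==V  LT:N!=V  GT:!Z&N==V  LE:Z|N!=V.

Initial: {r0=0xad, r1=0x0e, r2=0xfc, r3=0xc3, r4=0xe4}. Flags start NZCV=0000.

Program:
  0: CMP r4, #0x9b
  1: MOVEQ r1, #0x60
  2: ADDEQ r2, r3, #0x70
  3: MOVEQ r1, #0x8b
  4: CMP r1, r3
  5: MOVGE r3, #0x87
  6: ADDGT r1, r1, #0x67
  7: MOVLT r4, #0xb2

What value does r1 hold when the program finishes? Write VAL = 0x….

0: ✓ CMP  NZCV=0010
1: · MOVEQ
2: · ADDEQ
3: · MOVEQ
4: ✓ CMP  NZCV=0000
5: ✓ MOVGE  r3←0x87
6: ✓ ADDGT  r1←0x75
7: · MOVLT

VAL = 0x75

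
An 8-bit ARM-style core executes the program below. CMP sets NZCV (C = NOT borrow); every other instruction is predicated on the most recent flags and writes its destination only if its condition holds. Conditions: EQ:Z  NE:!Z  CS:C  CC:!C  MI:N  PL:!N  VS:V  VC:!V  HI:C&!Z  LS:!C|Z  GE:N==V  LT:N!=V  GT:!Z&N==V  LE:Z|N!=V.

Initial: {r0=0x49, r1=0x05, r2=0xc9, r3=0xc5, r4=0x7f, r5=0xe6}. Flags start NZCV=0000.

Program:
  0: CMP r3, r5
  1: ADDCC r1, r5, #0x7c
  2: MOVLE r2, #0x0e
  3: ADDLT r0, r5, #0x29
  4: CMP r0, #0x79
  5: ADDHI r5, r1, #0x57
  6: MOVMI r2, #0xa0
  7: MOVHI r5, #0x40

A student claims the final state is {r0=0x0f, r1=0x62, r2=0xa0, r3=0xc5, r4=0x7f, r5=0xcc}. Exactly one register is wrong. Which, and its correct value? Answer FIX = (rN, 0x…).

0: ✓ CMP  NZCV=1000
1: ✓ ADDCC  r1←0x62
2: ✓ MOVLE  r2←0x0e
3: ✓ ADDLT  r0←0x0f
4: ✓ CMP  NZCV=1000
5: · ADDHI
6: ✓ MOVMI  r2←0xa0
7: · MOVHI

FIX = (r5, 0xe6)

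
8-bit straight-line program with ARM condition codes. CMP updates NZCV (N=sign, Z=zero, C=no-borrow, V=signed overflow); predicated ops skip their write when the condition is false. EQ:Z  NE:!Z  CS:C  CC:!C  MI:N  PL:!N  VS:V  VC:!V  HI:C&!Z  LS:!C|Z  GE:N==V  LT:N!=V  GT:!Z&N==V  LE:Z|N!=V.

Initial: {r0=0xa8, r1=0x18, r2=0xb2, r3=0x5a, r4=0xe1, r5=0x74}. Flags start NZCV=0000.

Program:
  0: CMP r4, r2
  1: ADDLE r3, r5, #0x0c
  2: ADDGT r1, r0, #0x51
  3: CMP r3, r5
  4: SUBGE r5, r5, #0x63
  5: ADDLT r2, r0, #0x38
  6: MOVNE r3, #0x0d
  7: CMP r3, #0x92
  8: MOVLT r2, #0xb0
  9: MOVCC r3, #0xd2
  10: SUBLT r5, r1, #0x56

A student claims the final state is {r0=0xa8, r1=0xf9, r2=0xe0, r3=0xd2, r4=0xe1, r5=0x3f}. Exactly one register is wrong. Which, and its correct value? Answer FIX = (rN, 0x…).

0: ✓ CMP  NZCV=0010
1: · ADDLE
2: ✓ ADDGT  r1←0xf9
3: ✓ CMP  NZCV=1000
4: · SUBGE
5: ✓ ADDLT  r2←0xe0
6: ✓ MOVNE  r3←0x0d
7: ✓ CMP  NZCV=0000
8: · MOVLT
9: ✓ MOVCC  r3←0xd2
10: · SUBLT

FIX = (r5, 0x74)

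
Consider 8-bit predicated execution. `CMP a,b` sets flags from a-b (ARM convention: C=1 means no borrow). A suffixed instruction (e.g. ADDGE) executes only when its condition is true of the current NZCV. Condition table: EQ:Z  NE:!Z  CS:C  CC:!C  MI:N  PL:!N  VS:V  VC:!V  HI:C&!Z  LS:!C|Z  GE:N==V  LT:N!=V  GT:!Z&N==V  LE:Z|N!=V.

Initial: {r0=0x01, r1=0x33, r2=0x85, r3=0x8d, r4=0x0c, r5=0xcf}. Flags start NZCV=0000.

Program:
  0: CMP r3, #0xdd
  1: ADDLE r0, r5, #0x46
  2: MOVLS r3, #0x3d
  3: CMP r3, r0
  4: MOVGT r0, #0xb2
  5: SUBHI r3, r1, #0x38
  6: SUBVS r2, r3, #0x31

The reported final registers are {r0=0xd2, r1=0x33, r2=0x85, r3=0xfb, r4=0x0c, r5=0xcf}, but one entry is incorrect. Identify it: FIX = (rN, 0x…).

[0] flags=1000 → (cmp)
[1] flags=1000 LE?T → r0=0x15
[2] flags=1000 LS?T → r3=0x3d
[3] flags=0010 → (cmp)
[4] flags=0010 GT?T → r0=0xb2
[5] flags=0010 HI?T → r3=0xfb
[6] flags=0010 VS?F → skip

FIX = (r0, 0xb2)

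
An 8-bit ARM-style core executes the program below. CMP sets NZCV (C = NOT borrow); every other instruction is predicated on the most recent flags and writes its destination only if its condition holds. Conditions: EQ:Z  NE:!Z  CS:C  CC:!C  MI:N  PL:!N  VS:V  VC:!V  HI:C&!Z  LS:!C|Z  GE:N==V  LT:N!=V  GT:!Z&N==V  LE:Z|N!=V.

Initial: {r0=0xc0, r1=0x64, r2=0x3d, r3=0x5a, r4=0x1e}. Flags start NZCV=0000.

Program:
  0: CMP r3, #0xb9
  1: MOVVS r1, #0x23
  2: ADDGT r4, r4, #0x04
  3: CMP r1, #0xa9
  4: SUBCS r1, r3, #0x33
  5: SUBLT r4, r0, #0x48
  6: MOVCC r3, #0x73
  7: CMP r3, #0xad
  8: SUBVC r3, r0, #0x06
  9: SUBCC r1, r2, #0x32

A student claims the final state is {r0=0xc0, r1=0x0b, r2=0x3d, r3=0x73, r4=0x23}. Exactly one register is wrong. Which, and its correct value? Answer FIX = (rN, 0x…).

FIX = (r4, 0x22)

0: ✓ CMP  NZCV=1001
1: ✓ MOVVS  r1←0x23
2: ✓ ADDGT  r4←0x22
3: ✓ CMP  NZCV=0000
4: · SUBCS
5: · SUBLT
6: ✓ MOVCC  r3←0x73
7: ✓ CMP  NZCV=1001
8: · SUBVC
9: ✓ SUBCC  r1←0x0b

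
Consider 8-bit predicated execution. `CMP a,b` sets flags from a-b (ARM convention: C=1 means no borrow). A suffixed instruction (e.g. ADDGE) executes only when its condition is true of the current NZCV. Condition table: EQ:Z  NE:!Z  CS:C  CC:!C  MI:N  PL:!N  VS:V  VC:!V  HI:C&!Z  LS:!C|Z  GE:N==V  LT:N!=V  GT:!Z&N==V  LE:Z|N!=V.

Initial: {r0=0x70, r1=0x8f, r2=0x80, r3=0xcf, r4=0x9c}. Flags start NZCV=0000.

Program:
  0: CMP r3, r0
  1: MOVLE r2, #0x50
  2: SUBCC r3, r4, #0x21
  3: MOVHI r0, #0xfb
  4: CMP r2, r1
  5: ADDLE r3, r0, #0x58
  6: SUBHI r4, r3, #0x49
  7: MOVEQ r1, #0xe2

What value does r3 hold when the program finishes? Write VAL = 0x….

[0] flags=0011 → (cmp)
[1] flags=0011 LE?T → r2=0x50
[2] flags=0011 CC?F → skip
[3] flags=0011 HI?T → r0=0xfb
[4] flags=1001 → (cmp)
[5] flags=1001 LE?F → skip
[6] flags=1001 HI?F → skip
[7] flags=1001 EQ?F → skip

VAL = 0xcf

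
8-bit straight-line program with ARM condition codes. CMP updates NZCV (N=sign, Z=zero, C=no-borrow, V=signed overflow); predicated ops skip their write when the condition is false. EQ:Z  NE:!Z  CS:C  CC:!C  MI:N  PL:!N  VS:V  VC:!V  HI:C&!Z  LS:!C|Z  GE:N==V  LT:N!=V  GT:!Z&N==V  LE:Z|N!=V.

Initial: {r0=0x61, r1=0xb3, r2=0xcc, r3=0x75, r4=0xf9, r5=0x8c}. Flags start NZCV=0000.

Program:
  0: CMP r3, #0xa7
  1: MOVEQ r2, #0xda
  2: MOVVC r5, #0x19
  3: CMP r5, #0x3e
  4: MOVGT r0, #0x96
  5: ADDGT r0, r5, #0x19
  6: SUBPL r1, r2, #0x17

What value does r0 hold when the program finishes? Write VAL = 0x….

VAL = 0x61

0: ✓ CMP  NZCV=1001
1: · MOVEQ
2: · MOVVC
3: ✓ CMP  NZCV=0011
4: · MOVGT
5: · ADDGT
6: ✓ SUBPL  r1←0xb5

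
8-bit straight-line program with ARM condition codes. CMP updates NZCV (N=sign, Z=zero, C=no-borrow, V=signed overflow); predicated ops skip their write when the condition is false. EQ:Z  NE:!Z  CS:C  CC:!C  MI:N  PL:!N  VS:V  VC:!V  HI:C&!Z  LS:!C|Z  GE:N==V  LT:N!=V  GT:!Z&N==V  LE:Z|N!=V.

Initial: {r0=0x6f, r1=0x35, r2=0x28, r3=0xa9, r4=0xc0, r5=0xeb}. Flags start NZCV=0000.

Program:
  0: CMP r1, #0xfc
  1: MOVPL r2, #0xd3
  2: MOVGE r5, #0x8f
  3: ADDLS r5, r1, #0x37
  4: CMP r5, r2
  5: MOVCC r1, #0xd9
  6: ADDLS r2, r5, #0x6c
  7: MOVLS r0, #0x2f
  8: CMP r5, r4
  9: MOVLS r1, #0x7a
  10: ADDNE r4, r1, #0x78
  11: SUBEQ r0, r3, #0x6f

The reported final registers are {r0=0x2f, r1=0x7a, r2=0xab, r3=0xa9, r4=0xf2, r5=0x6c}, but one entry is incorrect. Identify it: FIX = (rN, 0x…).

[0] flags=0000 → (cmp)
[1] flags=0000 PL?T → r2=0xd3
[2] flags=0000 GE?T → r5=0x8f
[3] flags=0000 LS?T → r5=0x6c
[4] flags=1001 → (cmp)
[5] flags=1001 CC?T → r1=0xd9
[6] flags=1001 LS?T → r2=0xd8
[7] flags=1001 LS?T → r0=0x2f
[8] flags=1001 → (cmp)
[9] flags=1001 LS?T → r1=0x7a
[10] flags=1001 NE?T → r4=0xf2
[11] flags=1001 EQ?F → skip

FIX = (r2, 0xd8)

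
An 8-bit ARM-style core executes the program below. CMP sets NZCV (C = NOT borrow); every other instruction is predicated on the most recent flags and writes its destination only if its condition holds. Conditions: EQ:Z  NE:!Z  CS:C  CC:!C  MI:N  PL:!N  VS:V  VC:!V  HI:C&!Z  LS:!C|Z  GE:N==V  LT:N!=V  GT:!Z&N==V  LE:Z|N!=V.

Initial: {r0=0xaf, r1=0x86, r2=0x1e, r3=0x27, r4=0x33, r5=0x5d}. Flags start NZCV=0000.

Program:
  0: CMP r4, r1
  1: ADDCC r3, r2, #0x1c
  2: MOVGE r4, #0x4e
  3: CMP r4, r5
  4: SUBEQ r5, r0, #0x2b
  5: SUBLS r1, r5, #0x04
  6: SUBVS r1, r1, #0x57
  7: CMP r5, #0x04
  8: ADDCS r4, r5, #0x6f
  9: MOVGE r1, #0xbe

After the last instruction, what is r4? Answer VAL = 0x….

VAL = 0xcc

0: ✓ CMP  NZCV=1001
1: ✓ ADDCC  r3←0x3a
2: ✓ MOVGE  r4←0x4e
3: ✓ CMP  NZCV=1000
4: · SUBEQ
5: ✓ SUBLS  r1←0x59
6: · SUBVS
7: ✓ CMP  NZCV=0010
8: ✓ ADDCS  r4←0xcc
9: ✓ MOVGE  r1←0xbe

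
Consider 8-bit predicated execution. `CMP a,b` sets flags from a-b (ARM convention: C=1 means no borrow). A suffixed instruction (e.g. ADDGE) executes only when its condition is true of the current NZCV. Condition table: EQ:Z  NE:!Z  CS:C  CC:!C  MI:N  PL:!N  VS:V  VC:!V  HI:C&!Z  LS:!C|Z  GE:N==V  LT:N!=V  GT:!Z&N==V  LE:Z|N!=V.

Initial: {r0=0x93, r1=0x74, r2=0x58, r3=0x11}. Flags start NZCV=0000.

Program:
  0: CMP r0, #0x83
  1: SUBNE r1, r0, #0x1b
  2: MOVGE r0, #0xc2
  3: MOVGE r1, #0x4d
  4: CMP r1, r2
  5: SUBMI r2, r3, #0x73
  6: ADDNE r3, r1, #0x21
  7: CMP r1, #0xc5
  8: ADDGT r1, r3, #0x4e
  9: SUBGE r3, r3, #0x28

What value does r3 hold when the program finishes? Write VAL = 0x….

VAL = 0x46

0: ✓ CMP  NZCV=0010
1: ✓ SUBNE  r1←0x78
2: ✓ MOVGE  r0←0xc2
3: ✓ MOVGE  r1←0x4d
4: ✓ CMP  NZCV=1000
5: ✓ SUBMI  r2←0x9e
6: ✓ ADDNE  r3←0x6e
7: ✓ CMP  NZCV=1001
8: ✓ ADDGT  r1←0xbc
9: ✓ SUBGE  r3←0x46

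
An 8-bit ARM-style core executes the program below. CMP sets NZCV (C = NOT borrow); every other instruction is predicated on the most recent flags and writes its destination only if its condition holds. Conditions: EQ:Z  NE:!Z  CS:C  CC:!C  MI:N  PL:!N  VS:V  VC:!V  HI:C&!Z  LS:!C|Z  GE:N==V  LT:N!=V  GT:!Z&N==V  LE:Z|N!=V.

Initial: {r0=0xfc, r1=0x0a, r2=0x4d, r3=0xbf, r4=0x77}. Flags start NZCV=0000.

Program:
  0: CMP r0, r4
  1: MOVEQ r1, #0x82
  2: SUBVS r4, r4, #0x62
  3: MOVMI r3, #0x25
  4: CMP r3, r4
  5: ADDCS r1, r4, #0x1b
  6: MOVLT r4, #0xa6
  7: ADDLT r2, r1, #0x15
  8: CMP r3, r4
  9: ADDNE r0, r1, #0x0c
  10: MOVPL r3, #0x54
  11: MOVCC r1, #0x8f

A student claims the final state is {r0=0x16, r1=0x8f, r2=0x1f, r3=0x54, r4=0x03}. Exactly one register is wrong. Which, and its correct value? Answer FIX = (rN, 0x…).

FIX = (r4, 0xa6)

0: ✓ CMP  NZCV=1010
1: · MOVEQ
2: · SUBVS
3: ✓ MOVMI  r3←0x25
4: ✓ CMP  NZCV=1000
5: · ADDCS
6: ✓ MOVLT  r4←0xa6
7: ✓ ADDLT  r2←0x1f
8: ✓ CMP  NZCV=0000
9: ✓ ADDNE  r0←0x16
10: ✓ MOVPL  r3←0x54
11: ✓ MOVCC  r1←0x8f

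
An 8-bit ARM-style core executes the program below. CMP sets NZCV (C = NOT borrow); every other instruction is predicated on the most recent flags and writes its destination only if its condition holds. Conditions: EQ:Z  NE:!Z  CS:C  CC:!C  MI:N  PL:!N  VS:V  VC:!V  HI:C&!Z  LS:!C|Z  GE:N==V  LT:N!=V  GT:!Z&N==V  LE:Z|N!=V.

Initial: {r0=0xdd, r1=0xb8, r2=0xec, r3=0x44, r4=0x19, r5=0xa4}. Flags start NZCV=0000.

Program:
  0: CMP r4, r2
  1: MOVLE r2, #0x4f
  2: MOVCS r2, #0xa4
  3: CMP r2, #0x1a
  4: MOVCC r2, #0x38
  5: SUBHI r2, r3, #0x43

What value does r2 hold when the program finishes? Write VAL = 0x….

VAL = 0x01

[0] flags=0000 → (cmp)
[1] flags=0000 LE?F → skip
[2] flags=0000 CS?F → skip
[3] flags=1010 → (cmp)
[4] flags=1010 CC?F → skip
[5] flags=1010 HI?T → r2=0x01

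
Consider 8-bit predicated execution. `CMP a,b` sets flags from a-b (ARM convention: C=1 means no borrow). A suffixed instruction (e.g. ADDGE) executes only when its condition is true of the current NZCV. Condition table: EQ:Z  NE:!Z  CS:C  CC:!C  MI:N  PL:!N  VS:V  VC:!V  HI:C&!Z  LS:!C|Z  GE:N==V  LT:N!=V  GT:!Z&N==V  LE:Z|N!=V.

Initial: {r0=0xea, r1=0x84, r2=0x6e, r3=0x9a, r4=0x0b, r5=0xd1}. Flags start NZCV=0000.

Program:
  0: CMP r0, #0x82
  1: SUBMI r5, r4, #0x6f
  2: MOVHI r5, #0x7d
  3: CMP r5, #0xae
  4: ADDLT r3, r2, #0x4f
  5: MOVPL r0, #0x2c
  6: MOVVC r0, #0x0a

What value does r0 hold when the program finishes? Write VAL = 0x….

VAL = 0xea

0: ✓ CMP  NZCV=0010
1: · SUBMI
2: ✓ MOVHI  r5←0x7d
3: ✓ CMP  NZCV=1001
4: · ADDLT
5: · MOVPL
6: · MOVVC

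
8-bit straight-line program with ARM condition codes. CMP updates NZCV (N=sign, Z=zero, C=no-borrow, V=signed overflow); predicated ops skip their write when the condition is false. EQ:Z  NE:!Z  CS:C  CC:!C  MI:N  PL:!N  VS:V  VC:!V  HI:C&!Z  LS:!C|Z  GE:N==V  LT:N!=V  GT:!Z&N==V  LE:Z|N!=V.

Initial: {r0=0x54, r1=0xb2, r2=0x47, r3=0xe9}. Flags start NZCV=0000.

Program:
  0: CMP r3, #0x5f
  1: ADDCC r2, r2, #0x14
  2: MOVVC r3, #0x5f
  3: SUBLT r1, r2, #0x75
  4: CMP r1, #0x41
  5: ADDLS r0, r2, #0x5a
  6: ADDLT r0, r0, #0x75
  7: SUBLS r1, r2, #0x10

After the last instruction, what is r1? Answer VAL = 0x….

VAL = 0xd2

0: ✓ CMP  NZCV=1010
1: · ADDCC
2: ✓ MOVVC  r3←0x5f
3: ✓ SUBLT  r1←0xd2
4: ✓ CMP  NZCV=1010
5: · ADDLS
6: ✓ ADDLT  r0←0xc9
7: · SUBLS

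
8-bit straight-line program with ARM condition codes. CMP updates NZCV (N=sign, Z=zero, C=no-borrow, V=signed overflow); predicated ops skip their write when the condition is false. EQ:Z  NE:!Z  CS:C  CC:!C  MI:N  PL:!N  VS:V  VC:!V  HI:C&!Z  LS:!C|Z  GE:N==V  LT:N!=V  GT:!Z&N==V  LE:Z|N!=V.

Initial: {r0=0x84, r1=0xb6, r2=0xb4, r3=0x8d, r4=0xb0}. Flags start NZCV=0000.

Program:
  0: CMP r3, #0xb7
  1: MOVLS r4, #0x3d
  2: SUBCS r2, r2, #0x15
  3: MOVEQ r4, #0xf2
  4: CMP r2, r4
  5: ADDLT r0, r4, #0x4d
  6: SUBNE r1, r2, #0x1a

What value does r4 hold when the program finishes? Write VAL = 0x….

0: ✓ CMP  NZCV=1000
1: ✓ MOVLS  r4←0x3d
2: · SUBCS
3: · MOVEQ
4: ✓ CMP  NZCV=0011
5: ✓ ADDLT  r0←0x8a
6: ✓ SUBNE  r1←0x9a

VAL = 0x3d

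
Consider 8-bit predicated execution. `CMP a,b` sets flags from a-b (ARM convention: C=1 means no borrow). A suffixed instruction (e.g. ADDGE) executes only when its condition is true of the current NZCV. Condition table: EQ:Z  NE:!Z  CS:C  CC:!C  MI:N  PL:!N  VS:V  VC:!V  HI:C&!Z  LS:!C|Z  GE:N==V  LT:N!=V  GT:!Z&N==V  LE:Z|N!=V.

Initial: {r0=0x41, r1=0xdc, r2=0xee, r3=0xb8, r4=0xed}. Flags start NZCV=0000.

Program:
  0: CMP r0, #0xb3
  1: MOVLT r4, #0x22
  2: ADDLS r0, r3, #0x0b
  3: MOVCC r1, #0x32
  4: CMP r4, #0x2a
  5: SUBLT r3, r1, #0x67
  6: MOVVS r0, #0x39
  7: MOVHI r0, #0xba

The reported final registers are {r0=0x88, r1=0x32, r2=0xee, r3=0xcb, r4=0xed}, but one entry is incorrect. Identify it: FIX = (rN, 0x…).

FIX = (r0, 0xba)

[0] flags=1001 → (cmp)
[1] flags=1001 LT?F → skip
[2] flags=1001 LS?T → r0=0xc3
[3] flags=1001 CC?T → r1=0x32
[4] flags=1010 → (cmp)
[5] flags=1010 LT?T → r3=0xcb
[6] flags=1010 VS?F → skip
[7] flags=1010 HI?T → r0=0xba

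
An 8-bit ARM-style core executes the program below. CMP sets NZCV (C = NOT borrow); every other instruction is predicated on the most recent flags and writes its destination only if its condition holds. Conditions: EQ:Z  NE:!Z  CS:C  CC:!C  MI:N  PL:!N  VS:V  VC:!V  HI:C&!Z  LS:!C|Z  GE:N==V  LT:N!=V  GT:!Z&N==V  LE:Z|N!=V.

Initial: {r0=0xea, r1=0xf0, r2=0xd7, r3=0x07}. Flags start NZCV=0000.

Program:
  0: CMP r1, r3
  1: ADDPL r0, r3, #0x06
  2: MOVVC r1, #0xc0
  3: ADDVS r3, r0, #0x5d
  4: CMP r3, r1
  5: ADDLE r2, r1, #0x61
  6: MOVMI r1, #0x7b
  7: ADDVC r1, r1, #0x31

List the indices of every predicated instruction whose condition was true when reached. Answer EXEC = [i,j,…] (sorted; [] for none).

EXEC = [2,7]

0: ✓ CMP  NZCV=1010
1: · ADDPL
2: ✓ MOVVC  r1←0xc0
3: · ADDVS
4: ✓ CMP  NZCV=0000
5: · ADDLE
6: · MOVMI
7: ✓ ADDVC  r1←0xf1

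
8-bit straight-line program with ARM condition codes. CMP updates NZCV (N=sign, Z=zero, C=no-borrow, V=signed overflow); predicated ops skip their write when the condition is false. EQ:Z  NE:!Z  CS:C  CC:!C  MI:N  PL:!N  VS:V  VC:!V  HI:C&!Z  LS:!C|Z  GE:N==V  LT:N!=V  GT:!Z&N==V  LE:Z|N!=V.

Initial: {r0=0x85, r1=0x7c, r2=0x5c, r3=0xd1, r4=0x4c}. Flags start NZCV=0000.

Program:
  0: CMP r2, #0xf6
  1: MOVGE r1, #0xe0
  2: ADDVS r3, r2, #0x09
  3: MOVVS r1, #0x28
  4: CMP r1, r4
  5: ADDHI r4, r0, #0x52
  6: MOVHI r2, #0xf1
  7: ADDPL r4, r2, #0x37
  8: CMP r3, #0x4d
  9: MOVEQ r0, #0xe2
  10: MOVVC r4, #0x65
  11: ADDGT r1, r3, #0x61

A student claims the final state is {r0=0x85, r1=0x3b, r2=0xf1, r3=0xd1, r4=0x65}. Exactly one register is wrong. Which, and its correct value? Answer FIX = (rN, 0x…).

[0] flags=0000 → (cmp)
[1] flags=0000 GE?T → r1=0xe0
[2] flags=0000 VS?F → skip
[3] flags=0000 VS?F → skip
[4] flags=1010 → (cmp)
[5] flags=1010 HI?T → r4=0xd7
[6] flags=1010 HI?T → r2=0xf1
[7] flags=1010 PL?F → skip
[8] flags=1010 → (cmp)
[9] flags=1010 EQ?F → skip
[10] flags=1010 VC?T → r4=0x65
[11] flags=1010 GT?F → skip

FIX = (r1, 0xe0)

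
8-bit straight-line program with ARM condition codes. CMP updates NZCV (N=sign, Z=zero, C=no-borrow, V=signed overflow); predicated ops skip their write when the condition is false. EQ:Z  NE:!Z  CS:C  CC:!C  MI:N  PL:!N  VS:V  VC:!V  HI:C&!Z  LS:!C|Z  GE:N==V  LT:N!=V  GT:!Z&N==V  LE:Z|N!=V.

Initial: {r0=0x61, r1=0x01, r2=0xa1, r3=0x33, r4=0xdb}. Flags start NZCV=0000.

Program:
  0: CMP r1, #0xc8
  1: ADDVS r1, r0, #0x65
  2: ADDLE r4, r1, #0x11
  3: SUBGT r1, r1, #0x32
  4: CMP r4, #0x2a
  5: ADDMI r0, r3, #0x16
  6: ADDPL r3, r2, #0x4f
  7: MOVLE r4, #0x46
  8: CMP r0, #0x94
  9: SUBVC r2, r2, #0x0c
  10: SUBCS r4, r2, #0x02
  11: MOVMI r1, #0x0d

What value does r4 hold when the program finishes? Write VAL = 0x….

VAL = 0x46

[0] flags=0000 → (cmp)
[1] flags=0000 VS?F → skip
[2] flags=0000 LE?F → skip
[3] flags=0000 GT?T → r1=0xcf
[4] flags=1010 → (cmp)
[5] flags=1010 MI?T → r0=0x49
[6] flags=1010 PL?F → skip
[7] flags=1010 LE?T → r4=0x46
[8] flags=1001 → (cmp)
[9] flags=1001 VC?F → skip
[10] flags=1001 CS?F → skip
[11] flags=1001 MI?T → r1=0x0d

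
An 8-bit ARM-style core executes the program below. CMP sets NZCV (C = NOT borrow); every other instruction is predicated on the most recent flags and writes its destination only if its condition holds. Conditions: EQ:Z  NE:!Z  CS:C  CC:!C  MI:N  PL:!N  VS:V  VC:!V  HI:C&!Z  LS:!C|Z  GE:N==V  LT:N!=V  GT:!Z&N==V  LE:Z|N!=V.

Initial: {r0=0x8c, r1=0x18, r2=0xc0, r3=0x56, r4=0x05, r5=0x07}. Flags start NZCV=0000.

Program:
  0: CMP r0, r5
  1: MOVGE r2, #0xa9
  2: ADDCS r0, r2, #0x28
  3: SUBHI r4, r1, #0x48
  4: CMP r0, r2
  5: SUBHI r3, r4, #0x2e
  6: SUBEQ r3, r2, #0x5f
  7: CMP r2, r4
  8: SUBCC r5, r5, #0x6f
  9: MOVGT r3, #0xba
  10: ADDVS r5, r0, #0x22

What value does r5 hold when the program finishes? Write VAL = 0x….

[0] flags=1010 → (cmp)
[1] flags=1010 GE?F → skip
[2] flags=1010 CS?T → r0=0xe8
[3] flags=1010 HI?T → r4=0xd0
[4] flags=0010 → (cmp)
[5] flags=0010 HI?T → r3=0xa2
[6] flags=0010 EQ?F → skip
[7] flags=1000 → (cmp)
[8] flags=1000 CC?T → r5=0x98
[9] flags=1000 GT?F → skip
[10] flags=1000 VS?F → skip

VAL = 0x98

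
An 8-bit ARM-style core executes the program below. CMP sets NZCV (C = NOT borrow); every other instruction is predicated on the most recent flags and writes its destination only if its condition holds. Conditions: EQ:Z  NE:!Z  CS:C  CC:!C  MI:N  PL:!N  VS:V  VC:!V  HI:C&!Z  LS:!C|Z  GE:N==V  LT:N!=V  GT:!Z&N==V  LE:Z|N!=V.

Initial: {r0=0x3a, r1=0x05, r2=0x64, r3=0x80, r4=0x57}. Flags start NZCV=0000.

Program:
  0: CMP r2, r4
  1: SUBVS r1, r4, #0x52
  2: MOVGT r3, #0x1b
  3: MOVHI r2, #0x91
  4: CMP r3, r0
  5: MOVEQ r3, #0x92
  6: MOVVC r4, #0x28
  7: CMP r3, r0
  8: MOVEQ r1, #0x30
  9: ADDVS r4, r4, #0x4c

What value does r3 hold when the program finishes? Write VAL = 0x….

VAL = 0x1b

[0] flags=0010 → (cmp)
[1] flags=0010 VS?F → skip
[2] flags=0010 GT?T → r3=0x1b
[3] flags=0010 HI?T → r2=0x91
[4] flags=1000 → (cmp)
[5] flags=1000 EQ?F → skip
[6] flags=1000 VC?T → r4=0x28
[7] flags=1000 → (cmp)
[8] flags=1000 EQ?F → skip
[9] flags=1000 VS?F → skip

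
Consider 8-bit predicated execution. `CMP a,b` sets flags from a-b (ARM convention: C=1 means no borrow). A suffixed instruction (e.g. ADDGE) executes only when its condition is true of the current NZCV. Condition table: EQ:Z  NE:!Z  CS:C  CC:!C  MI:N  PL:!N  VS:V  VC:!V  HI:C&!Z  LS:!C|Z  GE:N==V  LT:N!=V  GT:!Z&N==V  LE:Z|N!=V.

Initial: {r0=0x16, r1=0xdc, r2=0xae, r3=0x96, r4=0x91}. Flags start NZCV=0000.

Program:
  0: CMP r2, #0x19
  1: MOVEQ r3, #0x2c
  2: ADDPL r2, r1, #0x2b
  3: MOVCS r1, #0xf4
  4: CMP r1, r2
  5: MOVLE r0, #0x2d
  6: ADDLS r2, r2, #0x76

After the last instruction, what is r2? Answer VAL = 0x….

VAL = 0xae

[0] flags=1010 → (cmp)
[1] flags=1010 EQ?F → skip
[2] flags=1010 PL?F → skip
[3] flags=1010 CS?T → r1=0xf4
[4] flags=0010 → (cmp)
[5] flags=0010 LE?F → skip
[6] flags=0010 LS?F → skip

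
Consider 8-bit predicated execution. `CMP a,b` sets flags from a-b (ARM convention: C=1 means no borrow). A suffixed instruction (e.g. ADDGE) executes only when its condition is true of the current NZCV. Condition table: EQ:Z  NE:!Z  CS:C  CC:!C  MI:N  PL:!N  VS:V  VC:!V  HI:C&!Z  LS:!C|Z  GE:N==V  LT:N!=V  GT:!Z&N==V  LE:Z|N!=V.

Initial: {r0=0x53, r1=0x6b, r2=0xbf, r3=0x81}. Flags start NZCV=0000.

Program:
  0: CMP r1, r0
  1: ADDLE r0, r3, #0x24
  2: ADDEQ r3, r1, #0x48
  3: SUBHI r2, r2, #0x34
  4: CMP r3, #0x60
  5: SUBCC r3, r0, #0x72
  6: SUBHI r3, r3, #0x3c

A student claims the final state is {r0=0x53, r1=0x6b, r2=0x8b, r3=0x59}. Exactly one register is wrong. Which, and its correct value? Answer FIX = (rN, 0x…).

[0] flags=0010 → (cmp)
[1] flags=0010 LE?F → skip
[2] flags=0010 EQ?F → skip
[3] flags=0010 HI?T → r2=0x8b
[4] flags=0011 → (cmp)
[5] flags=0011 CC?F → skip
[6] flags=0011 HI?T → r3=0x45

FIX = (r3, 0x45)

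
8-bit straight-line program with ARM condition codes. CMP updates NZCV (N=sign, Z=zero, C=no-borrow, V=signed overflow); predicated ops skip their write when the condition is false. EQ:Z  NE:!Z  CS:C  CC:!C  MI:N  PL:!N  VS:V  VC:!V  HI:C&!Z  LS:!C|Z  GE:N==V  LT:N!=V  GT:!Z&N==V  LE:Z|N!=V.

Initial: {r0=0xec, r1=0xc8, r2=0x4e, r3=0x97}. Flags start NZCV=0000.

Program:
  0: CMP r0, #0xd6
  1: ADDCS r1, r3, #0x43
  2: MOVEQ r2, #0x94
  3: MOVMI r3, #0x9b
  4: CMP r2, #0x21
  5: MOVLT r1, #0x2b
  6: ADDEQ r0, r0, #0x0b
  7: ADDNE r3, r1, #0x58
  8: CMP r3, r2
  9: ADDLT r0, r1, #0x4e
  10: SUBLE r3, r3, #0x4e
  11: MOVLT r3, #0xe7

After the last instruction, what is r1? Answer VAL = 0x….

VAL = 0xda

0: ✓ CMP  NZCV=0010
1: ✓ ADDCS  r1←0xda
2: · MOVEQ
3: · MOVMI
4: ✓ CMP  NZCV=0010
5: · MOVLT
6: · ADDEQ
7: ✓ ADDNE  r3←0x32
8: ✓ CMP  NZCV=1000
9: ✓ ADDLT  r0←0x28
10: ✓ SUBLE  r3←0xe4
11: ✓ MOVLT  r3←0xe7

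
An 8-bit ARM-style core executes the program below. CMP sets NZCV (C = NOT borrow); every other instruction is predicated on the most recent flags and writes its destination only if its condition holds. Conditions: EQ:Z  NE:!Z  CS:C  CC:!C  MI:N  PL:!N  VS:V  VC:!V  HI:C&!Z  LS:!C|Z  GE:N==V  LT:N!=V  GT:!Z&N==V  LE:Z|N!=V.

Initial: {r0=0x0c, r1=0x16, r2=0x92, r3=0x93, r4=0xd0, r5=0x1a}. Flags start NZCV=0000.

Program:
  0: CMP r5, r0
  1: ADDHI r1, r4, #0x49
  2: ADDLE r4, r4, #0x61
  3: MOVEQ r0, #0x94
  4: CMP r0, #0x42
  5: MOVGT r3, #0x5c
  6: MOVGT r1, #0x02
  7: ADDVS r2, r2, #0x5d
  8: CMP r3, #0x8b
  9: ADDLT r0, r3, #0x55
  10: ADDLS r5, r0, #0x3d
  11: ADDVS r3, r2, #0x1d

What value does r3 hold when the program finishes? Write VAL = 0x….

VAL = 0x93

0: ✓ CMP  NZCV=0010
1: ✓ ADDHI  r1←0x19
2: · ADDLE
3: · MOVEQ
4: ✓ CMP  NZCV=1000
5: · MOVGT
6: · MOVGT
7: · ADDVS
8: ✓ CMP  NZCV=0010
9: · ADDLT
10: · ADDLS
11: · ADDVS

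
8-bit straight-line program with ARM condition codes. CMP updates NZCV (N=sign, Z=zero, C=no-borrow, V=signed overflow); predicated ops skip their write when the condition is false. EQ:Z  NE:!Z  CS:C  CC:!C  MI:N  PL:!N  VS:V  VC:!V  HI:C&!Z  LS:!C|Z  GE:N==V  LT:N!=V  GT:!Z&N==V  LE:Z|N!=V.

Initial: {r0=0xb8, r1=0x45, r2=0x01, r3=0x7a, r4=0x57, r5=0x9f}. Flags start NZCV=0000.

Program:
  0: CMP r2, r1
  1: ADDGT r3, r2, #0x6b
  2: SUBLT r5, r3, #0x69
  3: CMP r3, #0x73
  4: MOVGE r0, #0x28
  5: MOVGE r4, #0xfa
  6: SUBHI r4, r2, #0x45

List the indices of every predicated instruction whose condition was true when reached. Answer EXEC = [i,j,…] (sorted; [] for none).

EXEC = [2,4,5,6]

0: ✓ CMP  NZCV=1000
1: · ADDGT
2: ✓ SUBLT  r5←0x11
3: ✓ CMP  NZCV=0010
4: ✓ MOVGE  r0←0x28
5: ✓ MOVGE  r4←0xfa
6: ✓ SUBHI  r4←0xbc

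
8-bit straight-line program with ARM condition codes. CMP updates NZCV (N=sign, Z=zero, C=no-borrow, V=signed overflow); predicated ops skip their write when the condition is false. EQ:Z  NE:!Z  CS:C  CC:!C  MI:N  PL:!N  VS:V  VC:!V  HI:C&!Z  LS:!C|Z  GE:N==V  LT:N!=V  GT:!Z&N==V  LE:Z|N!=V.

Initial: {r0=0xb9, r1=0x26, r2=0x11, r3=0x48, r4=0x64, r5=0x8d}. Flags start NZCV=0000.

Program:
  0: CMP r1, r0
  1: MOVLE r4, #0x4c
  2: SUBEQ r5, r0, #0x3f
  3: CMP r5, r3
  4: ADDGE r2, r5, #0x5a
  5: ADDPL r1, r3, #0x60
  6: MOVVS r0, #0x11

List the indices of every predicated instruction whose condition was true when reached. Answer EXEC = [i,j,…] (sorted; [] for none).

EXEC = [5,6]

0: ✓ CMP  NZCV=0000
1: · MOVLE
2: · SUBEQ
3: ✓ CMP  NZCV=0011
4: · ADDGE
5: ✓ ADDPL  r1←0xa8
6: ✓ MOVVS  r0←0x11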